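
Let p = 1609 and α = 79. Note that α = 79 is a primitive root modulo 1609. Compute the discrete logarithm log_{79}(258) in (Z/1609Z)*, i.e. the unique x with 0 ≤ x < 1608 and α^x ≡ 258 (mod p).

Baby-step giant-step with m = ceil(sqrt(1608)) = 41.
Baby table (79^j mod 1609 for j=0..40):
  0:1  1:79  2:1414  3:685  4:1018  5:1581  6:1006  7:633
  8:128  9:458  10:784  11:794  12:1584  13:1243  14:48  15:574
  16:294  17:700  18:594  19:265  20:18  21:1422  22:1317  23:1067
  24:625  25:1105  26:409  27:131  28:695  29:199  30:1240  31:1420
  32:1159  33:1457  34:864  35:678  36:465  37:1337  38:1038  39:1552
  40:324
Giant step factor: 79^(-41) ≡ 1185 (mod 1609).
Scan 258·1185^i mod 1609 for i = 0, 1, …:
  i=0: 258   i=1: 20   i=2: 1174   i=3: 1014
  i=4: 1276   i=5: 1209   i=6: 655   i=7: 637
  i=8: 224   i=9: 1564     …   i=15: 578
  i=16: 1105
Match at i=16, j=25: x = 16·41 + 25 = 681.

681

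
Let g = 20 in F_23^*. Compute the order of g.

22

The order of 20 must divide p − 1 = 22 = 2 · 11.
Divisors: 1, 2, 11, 22.
Check each in increasing order: 20^1 ≡ 20;  20^2 ≡ 9;  20^11 ≡ 22;  20^22 ≡ 1.
Smallest exponent giving 1 is 22.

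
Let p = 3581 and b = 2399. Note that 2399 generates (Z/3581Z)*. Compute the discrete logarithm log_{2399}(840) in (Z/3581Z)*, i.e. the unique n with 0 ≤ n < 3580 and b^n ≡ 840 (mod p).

2276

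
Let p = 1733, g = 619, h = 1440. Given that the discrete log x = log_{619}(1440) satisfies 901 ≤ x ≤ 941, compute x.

936

Compute 619^901 mod 1733 = 1648, then multiply by 619 repeatedly:
  619^901=1648  619^902=1108  619^903=1317  619^904=713  619^905=1165
  619^906=207  619^907=1624  619^908=116  619^909=751  619^910=425
  619^911=1392  619^912=347  619^913=1634  619^914=1107  619^915=698
  619^916=545  619^917=1153  619^918=1444  619^919=1341  619^920=1705
  619^921=1731  619^922=495  619^923=1397  619^924=1709  619^925=741
  619^926=1167  619^927=1445  619^928=227  619^929=140  619^930=10
  619^931=991  619^932=1680  619^933=120  619^934=1494  619^935=1097
  619^936=1440
Found 1440 at exponent 936.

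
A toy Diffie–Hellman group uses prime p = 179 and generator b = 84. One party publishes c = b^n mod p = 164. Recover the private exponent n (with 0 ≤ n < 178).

43

Baby-step giant-step with m = ceil(sqrt(178)) = 14.
Baby table (84^j mod 179 for j=0..13):
  0:1  1:84  2:75  3:35  4:76  5:119  6:151  7:154
  8:48  9:94  10:20  11:69  12:68  13:163
Giant step factor: 84^(-14) ≡ 59 (mod 179).
Scan 164·59^i mod 179 for i = 0, 1, …:
  i=0: 164   i=1: 10   i=2: 53   i=3: 84
Match at i=3, j=1: n = 3·14 + 1 = 43.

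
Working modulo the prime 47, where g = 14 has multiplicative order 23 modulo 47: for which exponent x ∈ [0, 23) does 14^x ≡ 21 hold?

13

Successive powers of 14 modulo 47:
  14^0=1  14^1=14  14^2=8  14^3=18  14^4=17  14^5=3
  14^6=42  14^7=24  14^8=7  14^9=4  14^10=9  14^11=32
  14^12=25  14^13=21
So 14^13 ≡ 21 (mod 47), giving x = 13.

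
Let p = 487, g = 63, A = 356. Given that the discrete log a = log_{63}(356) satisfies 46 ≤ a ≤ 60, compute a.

50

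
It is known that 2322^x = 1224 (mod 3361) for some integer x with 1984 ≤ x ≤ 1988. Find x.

1985

Compute 2322^1984 mod 3361 = 1668, then multiply by 2322 repeatedly:
  2322^1984=1668  2322^1985=1224
Found 1224 at exponent 1985.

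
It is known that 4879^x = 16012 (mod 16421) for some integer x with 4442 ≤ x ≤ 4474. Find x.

4473

Compute 4879^4442 mod 16421 = 6750, then multiply by 4879 repeatedly:
  4879^4442=6750  4879^4443=9145  4879^4444=2598  4879^4445=15051  4879^4446=15538
  4879^4447=10566  4879^4448=5995  4879^4449=3804  4879^4450=3986  4879^4451=5230
  4879^4452=15357  4879^4453=14201  4879^4454=6480  4879^4455=5495  4879^4456=11033
  4879^4457=1969  4879^4458=466  4879^4459=7516  4879^4460=2471  4879^4461=2995
  4879^4462=14336  4879^4463=8305  4879^4464=9488  4879^4465=1153  4879^4466=9505
  4879^4467=1991  4879^4468=9278  4879^4469=11086  4879^4470=14241  4879^4471=4588
  4879^4472=3029  4879^4473=16012
Found 16012 at exponent 4473.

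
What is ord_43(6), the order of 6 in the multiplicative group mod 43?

The order of 6 must divide p − 1 = 42 = 2 · 3 · 7.
Divisors: 1, 2, 3, 6, 7, 14, 21, 42.
Check each in increasing order: 6^1 ≡ 6;  6^2 ≡ 36;  6^3 ≡ 1.
Smallest exponent giving 1 is 3.

3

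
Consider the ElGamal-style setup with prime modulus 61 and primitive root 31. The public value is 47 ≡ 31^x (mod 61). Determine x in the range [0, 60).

Baby-step giant-step with m = ceil(sqrt(60)) = 8.
Baby table (31^j mod 61 for j=0..7):
  0:1  1:31  2:46  3:23  4:42  5:21  6:41  7:51
Giant step factor: 31^(-8) ≡ 12 (mod 61).
Scan 47·12^i mod 61 for i = 0, 1, …:
  i=0: 47   i=1: 15   i=2: 58   i=3: 25
  i=4: 56   i=5: 1
Match at i=5, j=0: x = 5·8 + 0 = 40.

40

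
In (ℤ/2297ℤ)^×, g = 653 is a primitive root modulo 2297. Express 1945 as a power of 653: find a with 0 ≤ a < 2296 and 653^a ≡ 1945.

42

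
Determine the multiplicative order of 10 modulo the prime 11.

2

The order of 10 must divide p − 1 = 10 = 2 · 5.
Divisors: 1, 2, 5, 10.
Check each in increasing order: 10^1 ≡ 10;  10^2 ≡ 1.
Smallest exponent giving 1 is 2.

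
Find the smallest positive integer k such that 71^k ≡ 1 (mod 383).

The order of 71 must divide p − 1 = 382 = 2 · 191.
Divisors: 1, 2, 191, 382.
Check each in increasing order: 71^1 ≡ 71;  71^2 ≡ 62;  71^191 ≡ 1.
Smallest exponent giving 1 is 191.

191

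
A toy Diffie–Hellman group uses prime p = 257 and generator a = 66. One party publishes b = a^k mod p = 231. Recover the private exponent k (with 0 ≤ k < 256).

114

Baby-step giant-step with m = ceil(sqrt(256)) = 16.
Baby table (66^j mod 257 for j=0..15):
  0:1  1:66  2:244  3:170  4:169  5:103  6:116  7:203
  8:34  9:188  10:72  11:126  12:92  13:161  14:89  15:220
Giant step factor: 66^(-16) ≡ 255 (mod 257).
Scan 231·255^i mod 257 for i = 0, 1, …:
  i=0: 231   i=1: 52   i=2: 153   i=3: 208
  i=4: 98   i=5: 61   i=6: 135   i=7: 244
Match at i=7, j=2: k = 7·16 + 2 = 114.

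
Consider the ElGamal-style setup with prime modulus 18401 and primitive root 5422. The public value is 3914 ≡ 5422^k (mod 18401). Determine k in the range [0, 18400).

15339

Baby-step giant-step with m = ceil(sqrt(18400)) = 136.
Baby table (5422^j mod 18401 for j=0..135):
  0:1  1:5422  2:11687  3:12271  4:13747  5:12184  6:2058  7:7470
  8:1739  9:7546  10:8989  11:12510  12:3134  13:8425  14:9068  15:17625
  16:6357  17:2581  18:9422  19:4908  20:3330  21:3879  22:17996  23:12210
  24:14223  25:16916  26:7968  27:15349  28:12956  29:10815  30:13344  31:16837
  32:2853  33:12126  34:399  35:10461  36:7660  37:1463  38:1555  39:3552
  40:11498  41:17969  42:13024  43:11491  44:16817  45:4819  46:17599  47:12593
  48:11536  49:3193  50:15506  51:17764  52:5574  53:7786  54:3798  55:2037
  56:4014  57:13926  58:7469  59:14718  60:14260  61:15119  62:17164  63:9351
  64:6367  65:1598  66:15886  67:17212  68:11993  69:15313  70:1774  71:13306
  72:13212  73:371  74:5853  75:11642  76:7494  77:3060  78:12019  79:9077
  80:11220  81:1134  82:2614  83:4338  84:4158  85:3451  86:15906  87:15246
  88:6520  89:3119  90:699  91:17773  92:17570  93:2563  94:3831  95:15354
  96:3264  97:14047  98:1095  99:11968  100:8570  101:4015  102:947  103:755
  104:8588  105:9606  106:8902  107:821  108:16821  109:8106  110:9144  111:6474
  112:11321  113:15127  114:5337  115:10842  116:12530  117:1168  118:2952  119:15275
  120:16550  121:10824  122:6939  123:11614  124:2886  125:7042  126:18050  127:10582
  128:1286  129:17114  130:14266  131:10849  132:13682  133:9373  134:15245  135:1098
Giant step factor: 5422^(-136) ≡ 8335 (mod 18401).
Scan 3914·8335^i mod 18401 for i = 0, 1, …:
  i=0: 3914   i=1: 16618   i=2: 6703   i=3: 4069
  i=4: 2072   i=5: 9982   i=6: 9049   i=7: 16117
  i=8: 7895   i=9: 2849     …   i=111: 13255
  i=112: 821
Match at i=112, j=107: k = 112·136 + 107 = 15339.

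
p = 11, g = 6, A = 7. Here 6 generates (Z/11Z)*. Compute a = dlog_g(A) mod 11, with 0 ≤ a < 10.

3

Successive powers of 6 modulo 11:
  6^0=1  6^1=6  6^2=3  6^3=7
So 6^3 ≡ 7 (mod 11), giving a = 3.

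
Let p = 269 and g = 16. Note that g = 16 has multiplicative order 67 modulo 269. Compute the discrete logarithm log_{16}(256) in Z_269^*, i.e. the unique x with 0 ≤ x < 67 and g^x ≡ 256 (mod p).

2

Baby-step giant-step with m = ceil(sqrt(67)) = 9.
Baby table (16^j mod 269 for j=0..8):
  0:1  1:16  2:256  3:61  4:169  5:14  6:224  7:87
  8:47
Giant step factor: 16^(-9) ≡ 44 (mod 269).
Scan 256·44^i mod 269 for i = 0, 1, …:
  i=0: 256
Match at i=0, j=2: x = 0·9 + 2 = 2.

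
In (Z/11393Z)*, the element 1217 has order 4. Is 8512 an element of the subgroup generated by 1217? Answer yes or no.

⟨1217⟩ has order 4; its elements mod 11393 are {1, 1217, 10176, 11392}.
8512 is not in this set.

no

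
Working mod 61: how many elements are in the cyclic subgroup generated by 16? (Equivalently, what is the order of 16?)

15

The order of 16 must divide p − 1 = 60 = 2^2 · 3 · 5.
Divisors: 1, 2, 3, 4, 5, 6, 10, 12, 15, 20, 30, 60.
Check each in increasing order: 16^1 ≡ 16;  16^2 ≡ 12;  16^3 ≡ 9;  16^4 ≡ 22;  16^5 ≡ 47;  16^6 ≡ 20;  16^10 ≡ 13;  16^12 ≡ 34;  16^15 ≡ 1.
Smallest exponent giving 1 is 15.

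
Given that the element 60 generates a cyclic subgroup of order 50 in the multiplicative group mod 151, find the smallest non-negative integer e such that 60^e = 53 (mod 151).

Baby-step giant-step with m = ceil(sqrt(50)) = 8.
Baby table (60^j mod 151 for j=0..7):
  0:1  1:60  2:127  3:70  4:123  5:132  6:68  7:3
Giant step factor: 60^(-8) ≡ 125 (mod 151).
Scan 53·125^i mod 151 for i = 0, 1, …:
  i=0: 53   i=1: 132
Match at i=1, j=5: e = 1·8 + 5 = 13.

13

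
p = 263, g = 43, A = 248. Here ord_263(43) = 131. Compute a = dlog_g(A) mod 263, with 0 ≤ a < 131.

25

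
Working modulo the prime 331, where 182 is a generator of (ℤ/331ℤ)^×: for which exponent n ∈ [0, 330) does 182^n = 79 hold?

Baby-step giant-step with m = ceil(sqrt(330)) = 19.
Baby table (182^j mod 331 for j=0..18):
  0:1  1:182  2:24  3:65  4:245  5:236  6:253  7:37
  8:114  9:226  10:88  11:128  12:126  13:93  14:45  15:246
  16:87  17:277  18:102
Giant step factor: 182^(-19) ≡ 201 (mod 331).
Scan 79·201^i mod 331 for i = 0, 1, …:
  i=0: 79   i=1: 322   i=2: 177   i=3: 160
  i=4: 53   i=5: 61   i=6: 14   i=7: 166
  i=8: 266   i=9: 175     …   i=15: 119
  i=16: 87
Match at i=16, j=16: n = 16·19 + 16 = 320.

320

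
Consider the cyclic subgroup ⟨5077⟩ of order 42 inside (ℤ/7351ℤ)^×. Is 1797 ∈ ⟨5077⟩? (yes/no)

no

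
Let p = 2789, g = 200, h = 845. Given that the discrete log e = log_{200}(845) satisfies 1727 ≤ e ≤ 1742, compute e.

Compute 200^1727 mod 2789 = 437, then multiply by 200 repeatedly:
  200^1727=437  200^1728=941  200^1729=1337  200^1730=2445  200^1731=925
  200^1732=926  200^1733=1126  200^1734=2080  200^1735=439  200^1736=1341
  200^1737=456  200^1738=1952  200^1739=2729  200^1740=1945  200^1741=1329
  200^1742=845
Found 845 at exponent 1742.

1742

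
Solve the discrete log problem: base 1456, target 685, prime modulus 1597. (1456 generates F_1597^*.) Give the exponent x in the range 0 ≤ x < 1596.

Baby-step giant-step with m = ceil(sqrt(1596)) = 40.
Baby table (1456^j mod 1597 for j=0..39):
  0:1  1:1456  2:717  3:1111  4:1452  5:1281  6:1437  7:202
  8:264  9:1104  10:842  11:1053  12:48  13:1217  14:879  15:627
  16:1025  17:802  18:305  19:114  20:1493  21:291  22:491  23:1037
  24:707  25:924  26:670  27:1350  28:1290  29:168  30:267  31:681
  32:1396  33:1192  34:1210  35:269  36:399  37:1233  38:220  39:920
Giant step factor: 1456^(-40) ≡ 1575 (mod 1597).
Scan 685·1575^i mod 1597 for i = 0, 1, …:
  i=0: 685   i=1: 900   i=2: 961   i=3: 1216
  i=4: 397   i=5: 848   i=6: 508   i=7: 3
  i=8: 1531   i=9: 1452
Match at i=9, j=4: x = 9·40 + 4 = 364.

364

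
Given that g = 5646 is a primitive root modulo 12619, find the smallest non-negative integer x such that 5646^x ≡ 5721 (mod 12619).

Baby-step giant-step with m = ceil(sqrt(12618)) = 113.
Baby table (5646^j mod 12619 for j=0..112):
  0:1  1:5646  2:1722  3:5782  4:12438  5:213  6:3793  7:835
  8:7523  9:11923  10:7512  11:293  12:1189  13:12405  14:3180  15:10062
  16:11933  17:877  18:4894  19:8533  20:10595  21:5310  22:10135  23:7664
  24:393  25:10553  26:7939  27:906  28:4581  29:7995  30:1607  31:61
  32:3693  33:4090  34:11989  35:1578  36:374  37:4231  38:459  39:4619
  40:8020  41:3948  42:5254  43:9434  44:12184  45:4695  46:8070  47:8630
  48:3021  49:8297  50:3134  51:2726  52:8435  53:12523  54:601  55:11354
  56:164  57:4757  58:4790  59:1823  60:8173  61:9694  62:3721  63:10750
  64:9729  65:12046  66:7925  67:10195  68:5711  69:2761  70:4141  71:9698
  72:1067  73:5019  74:7619  75:11322  76:8777  77:129  78:9051  79:7615
  80:1357  81:1889  82:2239  83:9775  84:6763  85:11423  86:11168  87:10004
  88:12559  89:1953  90:10251  91:6412  92:10860  93:12458  94:12181  95:376
  96:2904  97:3903  98:3564  99:7658  100:4374  101:221  102:11104  103:1992
  104:3303  105:10475  106:9216  107:5399  108:7869  109:9494  110:10231  111:7063
  112:1658
Giant step factor: 5646^(-113) ≡ 3333 (mod 12619).
Scan 5721·3333^i mod 12619 for i = 0, 1, …:
  i=0: 5721   i=1: 784   i=2: 939   i=3: 175
  i=4: 2801   i=5: 10292   i=6: 4794   i=7: 2748
  i=8: 10309   i=9: 10979   i=10: 10526   i=11: 2338
  i=12: 6631   i=13: 5254
Match at i=13, j=42: x = 13·113 + 42 = 1511.

1511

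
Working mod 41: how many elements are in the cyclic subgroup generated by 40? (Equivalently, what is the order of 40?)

2

The order of 40 must divide p − 1 = 40 = 2^3 · 5.
Divisors: 1, 2, 4, 5, 8, 10, 20, 40.
Check each in increasing order: 40^1 ≡ 40;  40^2 ≡ 1.
Smallest exponent giving 1 is 2.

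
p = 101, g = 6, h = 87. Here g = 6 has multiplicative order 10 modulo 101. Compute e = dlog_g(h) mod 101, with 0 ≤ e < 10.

8

Successive powers of 6 modulo 101:
  6^0=1  6^1=6  6^2=36  6^3=14  6^4=84  6^5=100
  6^6=95  6^7=65  6^8=87
So 6^8 ≡ 87 (mod 101), giving e = 8.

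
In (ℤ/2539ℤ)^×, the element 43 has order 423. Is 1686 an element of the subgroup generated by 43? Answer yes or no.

no

1686 ∈ ⟨43⟩ iff 1686^423 ≡ 1 (mod 2539), since |⟨43⟩| = 423.
1686^423 mod 2539 = 2232.
Since 2232 ≠ 1, 1686 does not lie in the subgroup.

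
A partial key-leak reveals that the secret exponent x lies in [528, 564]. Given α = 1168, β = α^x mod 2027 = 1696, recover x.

Compute 1168^528 mod 2027 = 732, then multiply by 1168 repeatedly:
  1168^528=732  1168^529=1609  1168^530=283  1168^531=143  1168^532=810
  1168^533=1498  1168^534=363  1168^535=341  1168^536=996  1168^537=1857
  1168^538=86  1168^539=1125  1168^540=504  1168^541=842  1168^542=361
  1168^543=32  1168^544=890  1168^545=1696
Found 1696 at exponent 545.

545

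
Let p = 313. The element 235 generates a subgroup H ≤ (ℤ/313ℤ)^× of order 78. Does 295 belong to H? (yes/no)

no

295 ∈ ⟨235⟩ iff 295^78 ≡ 1 (mod 313), since |⟨235⟩| = 78.
295^78 mod 313 = 312.
Since 312 ≠ 1, 295 does not lie in the subgroup.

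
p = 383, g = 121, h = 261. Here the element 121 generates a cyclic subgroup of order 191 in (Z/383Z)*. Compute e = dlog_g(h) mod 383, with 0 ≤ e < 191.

115

Baby-step giant-step with m = ceil(sqrt(191)) = 14.
Baby table (121^j mod 383 for j=0..13):
  0:1  1:121  2:87  3:186  4:292  5:96  6:126  7:309
  8:238  9:73  10:24  11:223  12:173  13:251
Giant step factor: 121^(-14) ≡ 84 (mod 383).
Scan 261·84^i mod 383 for i = 0, 1, …:
  i=0: 261   i=1: 93   i=2: 152   i=3: 129
  i=4: 112   i=5: 216   i=6: 143   i=7: 139
  i=8: 186
Match at i=8, j=3: e = 8·14 + 3 = 115.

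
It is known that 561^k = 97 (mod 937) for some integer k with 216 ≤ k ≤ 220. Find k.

220

Compute 561^216 mod 937 = 931, then multiply by 561 repeatedly:
  561^216=931  561^217=382  561^218=666  561^219=700  561^220=97
Found 97 at exponent 220.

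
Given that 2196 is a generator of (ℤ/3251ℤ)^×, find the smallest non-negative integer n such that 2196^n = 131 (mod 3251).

2019

Baby-step giant-step with m = ceil(sqrt(3250)) = 58.
Baby table (2196^j mod 3251 for j=0..57):
  0:1  1:2196  2:1183  3:319  4:1559  5:261  6:980  7:3169
  8:1984  9:524  10:3101  11:2202  12:1355  13:915  14:222  15:3113
  16:2546  17:2547  18:1492  19:2675  20:2994  21:1302  22:1563  23:2543
  24:2461  25:1194  26:1718  27:1568  28:519  29:1874  30:2789  31:3011
  32:2873  33:2168  34:1464  35:2956  36:2380  37:2123  38:174  39:1737
  40:1029  41:239  42:1433  43:3151  44:1468  45:1987  46:610  47:148
  48:3159  49:2781  50:1698  51:3162  52:2867  53:1996  54:868  55:1042
  56:2779  57:557
Giant step factor: 2196^(-58) ≡ 1213 (mod 3251).
Scan 131·1213^i mod 3251 for i = 0, 1, …:
  i=0: 131   i=1: 2855   i=2: 800   i=3: 1602
  i=4: 2379   i=5: 2090   i=6: 2641   i=7: 1298
  i=8: 990   i=9: 1251     …   i=33: 772
  i=34: 148
Match at i=34, j=47: n = 34·58 + 47 = 2019.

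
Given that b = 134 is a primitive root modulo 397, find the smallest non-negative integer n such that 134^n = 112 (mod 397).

Baby-step giant-step with m = ceil(sqrt(396)) = 20.
Baby table (134^j mod 397 for j=0..19):
  0:1  1:134  2:91  3:284  4:341  5:39  6:65  7:373
  8:357  9:198  10:330  11:153  12:255  13:28  14:179  15:166
  16:12  17:20  18:298  19:232
Giant step factor: 134^(-20) ≡ 192 (mod 397).
Scan 112·192^i mod 397 for i = 0, 1, …:
  i=0: 112   i=1: 66   i=2: 365   i=3: 208
  i=4: 236   i=5: 54   i=6: 46   i=7: 98
  i=8: 157   i=9: 369     …   i=18: 7
  i=19: 153
Match at i=19, j=11: n = 19·20 + 11 = 391.

391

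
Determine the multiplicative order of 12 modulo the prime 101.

100

The order of 12 must divide p − 1 = 100 = 2^2 · 5^2.
Divisors: 1, 2, 4, 5, 10, 20, 25, 50, 100.
Check each in increasing order: 12^1 ≡ 12;  12^2 ≡ 43;  12^4 ≡ 31;  12^5 ≡ 69;  12^10 ≡ 14;  12^20 ≡ 95;  12^25 ≡ 91;  12^50 ≡ 100;  12^100 ≡ 1.
Smallest exponent giving 1 is 100.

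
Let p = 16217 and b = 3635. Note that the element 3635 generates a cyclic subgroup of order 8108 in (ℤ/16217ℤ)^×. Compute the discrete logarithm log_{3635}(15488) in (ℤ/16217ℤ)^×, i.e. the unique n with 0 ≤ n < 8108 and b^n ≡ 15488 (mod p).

6997

Baby-step giant-step with m = ceil(sqrt(8108)) = 91.
Baby table (3635^j mod 16217 for j=0..90):
  0:1  1:3635  2:12587  3:5588  4:8696  5:3027  6:8019  7:7116
  8:545  9:2601  10:124  11:12881  12:3956  13:11798  14:7982  15:2357
  16:5119  17:6666  18:2712  19:14401  20:15376  21:7978  22:4034  23:3422
  24:531  25:362  26:2293  27:15734  28:11948  29:1854  30:9235  31:35
  32:13706  33:2686  34:976  35:12454  36:8643  37:4976  38:5805  39:2858
  40:9950  41:4340  42:12976  43:8724  44:7505  45:3681  46:1410  47:778
  48:6272  49:13835  50:1308  51:2999  52:3541  53:11454  54:6251  55:2368
  56:12670  57:15387  58:15529  59:12755  60:22  61:15102  62:1225  63:9417
  64:12925  65:1726  66:14248  67:10599  68:11990  69:8571  70:2728  71:7693
  72:5947  73:84  74:13434  75:3203  76:15316  77:699  78:11013  79:8699
  80:13932  81:13346  82:7663  83:10416  84:11682  85:7964  86:1795  87:5591
  88:3384  89:8354  90:8566
Giant step factor: 3635^(-91) ≡ 11731 (mod 16217).
Scan 15488·11731^i mod 16217 for i = 0, 1, …:
  i=0: 15488   i=1: 10677   i=2: 7996   i=3: 1948
  i=4: 2235   i=5: 12113   i=6: 4249   i=7: 10178
  i=8: 8564   i=9: 16186     …   i=75: 11059
  i=76: 13346
Match at i=76, j=81: n = 76·91 + 81 = 6997.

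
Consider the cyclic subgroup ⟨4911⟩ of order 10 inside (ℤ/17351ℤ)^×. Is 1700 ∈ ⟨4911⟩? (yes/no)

⟨4911⟩ has order 10; its elements mod 17351 are {1, 31, 961, 3918, 4911, 12440, 13433, 16390, 17320, 17350}.
1700 is not in this set.

no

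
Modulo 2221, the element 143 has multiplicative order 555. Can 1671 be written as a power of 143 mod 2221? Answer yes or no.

1671 ∈ ⟨143⟩ iff 1671^555 ≡ 1 (mod 2221), since |⟨143⟩| = 555.
1671^555 mod 2221 = 1.
Since 1 = 1, 1671 lies in the subgroup.

yes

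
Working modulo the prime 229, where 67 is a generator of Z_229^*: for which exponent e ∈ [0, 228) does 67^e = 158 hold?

176

Baby-step giant-step with m = ceil(sqrt(228)) = 16.
Baby table (67^j mod 229 for j=0..15):
  0:1  1:67  2:138  3:86  4:37  5:189  6:68  7:205
  8:224  9:123  10:226  11:28  12:44  13:200  14:118  15:120
Giant step factor: 67^(-16) ≡ 55 (mod 229).
Scan 158·55^i mod 229 for i = 0, 1, …:
  i=0: 158   i=1: 217   i=2: 27   i=3: 111
  i=4: 151   i=5: 61   i=6: 149   i=7: 180
  i=8: 53   i=9: 167   i=10: 25   i=11: 1
Match at i=11, j=0: e = 11·16 + 0 = 176.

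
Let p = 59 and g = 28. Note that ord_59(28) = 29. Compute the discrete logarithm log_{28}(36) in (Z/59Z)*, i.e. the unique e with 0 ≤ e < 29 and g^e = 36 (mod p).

8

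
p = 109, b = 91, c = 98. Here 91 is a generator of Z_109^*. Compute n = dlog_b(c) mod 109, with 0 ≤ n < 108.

79

Baby-step giant-step with m = ceil(sqrt(108)) = 11.
Baby table (91^j mod 109 for j=0..10):
  0:1  1:91  2:106  3:54  4:9  5:56  6:82  7:50
  8:81  9:68  10:84
Giant step factor: 91^(-11) ≡ 39 (mod 109).
Scan 98·39^i mod 109 for i = 0, 1, …:
  i=0: 98   i=1: 7   i=2: 55   i=3: 74
  i=4: 52   i=5: 66   i=6: 67   i=7: 106
Match at i=7, j=2: n = 7·11 + 2 = 79.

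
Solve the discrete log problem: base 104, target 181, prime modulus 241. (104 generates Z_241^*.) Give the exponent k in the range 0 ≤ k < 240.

20

Baby-step giant-step with m = ceil(sqrt(240)) = 16.
Baby table (104^j mod 241 for j=0..15):
  0:1  1:104  2:212  3:117  4:118  5:222  6:193  7:69
  8:187  9:168  10:120  11:189  12:135  13:62  14:182  15:130
Giant step factor: 104^(-16) ≡ 231 (mod 241).
Scan 181·231^i mod 241 for i = 0, 1, …:
  i=0: 181   i=1: 118
Match at i=1, j=4: k = 1·16 + 4 = 20.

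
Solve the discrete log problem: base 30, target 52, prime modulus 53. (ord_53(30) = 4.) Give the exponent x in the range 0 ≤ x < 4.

Successive powers of 30 modulo 53:
  30^0=1  30^1=30  30^2=52
So 30^2 ≡ 52 (mod 53), giving x = 2.

2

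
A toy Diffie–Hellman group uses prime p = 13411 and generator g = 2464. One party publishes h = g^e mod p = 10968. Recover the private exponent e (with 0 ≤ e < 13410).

Baby-step giant-step with m = ceil(sqrt(13410)) = 116.
Baby table (2464^j mod 13411 for j=0..115):
  0:1  1:2464  2:9524  3:11297  4:7983  5:9586  6:3133  7:8387
  8:12628  9:1872  10:12635  11:5709  12:12248  13:4322  14:1074  15:4369
  16:9594  17:9434  18:4113  19:9127  20:12092  21:8857  22:3951  23:12289
  24:11469  25:2639  26:11572  27:1622  28:130  29:11867  30:4308  31:6811
  32:5143  33:12368  34:4960  35:4019  36:5498  37:1962  38:6408  39:4565
  40:9742  41:12009  42:5510  43:4708  44:13408  45:6019  46:11661  47:6342
  48:2873  49:11475  50:4012  51:1661  52:2349  53:7795  54:2328  55:9695
  56:3489  57:445  58:10189  59:304  60:11451  61:11931  62:1072  63:12852
  64:3957  65:251  66:1558  67:3366  68:5826  69:5494  70:5517  71:8545
  72:13021  73:4632  74:487  75:6389  76:11393  77:3129  78:11942  79:1354
  80:10328  81:7525  82:7598  83:13127  84:11007  85:4206  86:10292  87:12698
  88:9  89:8765  90:5250  91:7796  92:4792  93:5808  94:1375  95:8428
  96:6364  97:3437  98:6427  99:11148  100:2944  101:12076  102:9666  103:12499
  104:5880  105:4440  106:10195  107:1677  108:1540  109:12658  110:8737  111:3313
  112:9344  113:10340  114:10271  115:1187
Giant step factor: 2464^(-116) ≡ 4115 (mod 13411).
Scan 10968·4115^i mod 13411 for i = 0, 1, …:
  i=0: 10968   i=1: 5305   i=2: 10378   i=3: 4846
  i=4: 12544   i=5: 13032   i=6: 9502   i=7: 7665
  i=8: 12214   i=9: 9593     …   i=68: 6054
  i=69: 7983
Match at i=69, j=4: e = 69·116 + 4 = 8008.

8008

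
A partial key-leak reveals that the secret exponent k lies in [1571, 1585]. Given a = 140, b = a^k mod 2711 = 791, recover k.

Compute 140^1571 mod 2711 = 2642, then multiply by 140 repeatedly:
  140^1571=2642  140^1572=1184  140^1573=389  140^1574=240  140^1575=1068
  140^1576=415  140^1577=1169  140^1578=1000  140^1579=1739  140^1580=2181
  140^1581=1708  140^1582=552  140^1583=1372  140^1584=2310  140^1585=791
Found 791 at exponent 1585.

1585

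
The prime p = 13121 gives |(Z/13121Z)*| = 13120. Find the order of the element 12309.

13120

The order of 12309 must divide p − 1 = 13120 = 2^6 · 5 · 41.
Divisors: 1, 2, 4, 5, 8, 10, 16, 20, 32, 40, 41, 64, 80, 82, 160, 164, 205, 320, 328, 410, 656, 820, 1312, 1640, 2624, 3280, 6560, 13120.
Check each in increasing order: 12309^1 ≡ 12309;  12309^2 ≡ 3294;  12309^4 ≡ 12490;  12309^5 ≡ 653;  12309^8 ≡ 4531;  12309^10 ≡ 6537;  12309^16 ≡ 8717;  12309^20 ≡ 10393;  12309^32 ≡ 2378;  12309^40 ≡ 2377;  12309^41 ≡ 11784;  12309^64 ≡ 12854;  12309^80 ≡ 8099;  12309^82 ≡ 3113;  12309^160 ≡ 1922;  12309^164 ≡ 7471;  12309^205 ≡ 9475;  12309^320 ≡ 7083;  12309^328 ≡ 12228;  12309^410 ≡ 1743;  12309^656 ≡ 10189;  12309^820 ≡ 7098;  12309^1312 ≡ 2369;  12309^1640 ≡ 10085;  12309^2624 ≡ 9494;  12309^3280 ≡ 6354;  12309^6560 ≡ 13120;  12309^13120 ≡ 1.
Smallest exponent giving 1 is 13120.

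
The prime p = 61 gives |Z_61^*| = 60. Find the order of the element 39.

The order of 39 must divide p − 1 = 60 = 2^2 · 3 · 5.
Divisors: 1, 2, 3, 4, 5, 6, 10, 12, 15, 20, 30, 60.
Check each in increasing order: 39^1 ≡ 39;  39^2 ≡ 57;  39^3 ≡ 27;  39^4 ≡ 16;  39^5 ≡ 14;  39^6 ≡ 58;  39^10 ≡ 13;  39^12 ≡ 9;  39^15 ≡ 60;  39^20 ≡ 47;  39^30 ≡ 1.
Smallest exponent giving 1 is 30.

30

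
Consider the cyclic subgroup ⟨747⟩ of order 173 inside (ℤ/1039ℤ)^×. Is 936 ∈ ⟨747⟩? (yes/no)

936 ∈ ⟨747⟩ iff 936^173 ≡ 1 (mod 1039), since |⟨747⟩| = 173.
936^173 mod 1039 = 898.
Since 898 ≠ 1, 936 does not lie in the subgroup.

no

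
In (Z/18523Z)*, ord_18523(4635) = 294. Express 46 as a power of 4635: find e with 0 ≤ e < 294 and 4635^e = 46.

272

Baby-step giant-step with m = ceil(sqrt(294)) = 18.
Baby table (4635^j mod 18523 for j=0..17):
  0:1  1:4635  2:15068  3:8470  4:8213  5:2490  6:1321  7:10245
  8:11126  9:978  10:13418  11:10719  12:3879  13:11855  14:8707  15:13851
  16:17190  17:8227
Giant step factor: 4635^(-18) ≡ 7338 (mod 18523).
Scan 46·7338^i mod 18523 for i = 0, 1, …:
  i=0: 46   i=1: 4134   i=2: 13141   i=3: 16443
  i=4: 18435   i=5: 2561   i=6: 10296   i=7: 15254
  i=8: 17886   i=9: 12013     …   i=14: 17687
  i=15: 15068
Match at i=15, j=2: e = 15·18 + 2 = 272.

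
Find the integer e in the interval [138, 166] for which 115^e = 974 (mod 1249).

Compute 115^138 mod 1249 = 992, then multiply by 115 repeatedly:
  115^138=992  115^139=421  115^140=953  115^141=932  115^142=1015
  115^143=568  115^144=372  115^145=314  115^146=1138  115^147=974
Found 974 at exponent 147.

147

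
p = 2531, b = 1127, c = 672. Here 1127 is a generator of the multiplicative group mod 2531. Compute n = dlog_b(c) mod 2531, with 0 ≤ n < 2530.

Baby-step giant-step with m = ceil(sqrt(2530)) = 51.
Baby table (1127^j mod 2531 for j=0..50):
  0:1  1:1127  2:2098  3:492  4:195  5:2099  6:1619  7:2293
  8:60  9:1814  10:1861  11:1679  12:1576  13:1921  14:962  15:906
  16:1069  17:7  18:296  19:2031  20:913  21:1365  22:2038  23:1209
  24:865  25:420  26:43  27:372  28:1629  29:908  30:792  31:1672
  32:1280  33:2421  34:49  35:2072  36:1562  37:1329  38:1962  39:1611
  40:870  41:993  42:409  43:301  44:73  45:1279  46:1294  47:482
  48:1580  49:1367  50:1761
Giant step factor: 1127^(-51) ≡ 915 (mod 2531).
Scan 672·915^i mod 2531 for i = 0, 1, …:
  i=0: 672   i=1: 2378   i=2: 1741   i=3: 1016
  i=4: 763   i=5: 2120   i=6: 1054   i=7: 99
  i=8: 2000   i=9: 87   i=10: 1144   i=11: 1457
  i=12: 1849   i=13: 1127
Match at i=13, j=1: n = 13·51 + 1 = 664.

664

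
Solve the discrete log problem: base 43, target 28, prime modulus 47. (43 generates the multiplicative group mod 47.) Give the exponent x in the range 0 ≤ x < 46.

30

Baby-step giant-step with m = ceil(sqrt(46)) = 7.
Baby table (43^j mod 47 for j=0..6):
  0:1  1:43  2:16  3:30  4:21  5:10  6:7
Giant step factor: 43^(-7) ≡ 5 (mod 47).
Scan 28·5^i mod 47 for i = 0, 1, …:
  i=0: 28   i=1: 46   i=2: 42   i=3: 22
  i=4: 16
Match at i=4, j=2: x = 4·7 + 2 = 30.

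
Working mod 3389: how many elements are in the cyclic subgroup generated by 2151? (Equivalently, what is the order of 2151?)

3388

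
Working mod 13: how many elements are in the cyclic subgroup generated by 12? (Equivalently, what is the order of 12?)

2

The order of 12 must divide p − 1 = 12 = 2^2 · 3.
Divisors: 1, 2, 3, 4, 6, 12.
Check each in increasing order: 12^1 ≡ 12;  12^2 ≡ 1.
Smallest exponent giving 1 is 2.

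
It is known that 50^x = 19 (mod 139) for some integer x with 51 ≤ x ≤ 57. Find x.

Compute 50^51 mod 139 = 60, then multiply by 50 repeatedly:
  50^51=60  50^52=81  50^53=19
Found 19 at exponent 53.

53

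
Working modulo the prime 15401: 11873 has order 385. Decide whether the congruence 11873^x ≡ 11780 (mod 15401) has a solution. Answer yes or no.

11780 ∈ ⟨11873⟩ iff 11780^385 ≡ 1 (mod 15401), since |⟨11873⟩| = 385.
11780^385 mod 15401 = 3324.
Since 3324 ≠ 1, 11780 does not lie in the subgroup.

no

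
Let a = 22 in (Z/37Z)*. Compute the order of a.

36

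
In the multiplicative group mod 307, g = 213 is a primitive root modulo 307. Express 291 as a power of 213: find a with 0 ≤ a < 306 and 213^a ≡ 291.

Baby-step giant-step with m = ceil(sqrt(306)) = 18.
Baby table (213^j mod 307 for j=0..17):
  0:1  1:213  2:240  3:158  4:191  5:159  6:97  7:92
  8:255  9:283  10:107  11:73  12:199  13:21  14:175  15:128
  16:248  17:20
Giant step factor: 213^(-18) ≡ 105 (mod 307).
Scan 291·105^i mod 307 for i = 0, 1, …:
  i=0: 291   i=1: 162   i=2: 125   i=3: 231
  i=4: 2   i=5: 210   i=6: 253   i=7: 163
  i=8: 230   i=9: 204   i=10: 237   i=11: 18
  i=12: 48   i=13: 128
Match at i=13, j=15: a = 13·18 + 15 = 249.

249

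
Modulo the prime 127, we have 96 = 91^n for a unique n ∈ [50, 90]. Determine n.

Compute 91^50 mod 127 = 62, then multiply by 91 repeatedly:
  91^50=62  91^51=54  91^52=88  91^53=7  91^54=2
  91^55=55  91^56=52  91^57=33  91^58=82  91^59=96
Found 96 at exponent 59.

59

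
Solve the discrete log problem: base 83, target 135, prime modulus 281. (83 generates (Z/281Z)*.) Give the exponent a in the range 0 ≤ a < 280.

91

Baby-step giant-step with m = ceil(sqrt(280)) = 17.
Baby table (83^j mod 281 for j=0..16):
  0:1  1:83  2:145  3:233  4:231  5:65  6:56  7:152
  8:252  9:122  10:10  11:268  12:45  13:82  14:62  15:88
  16:279
Giant step factor: 83^(-17) ≡ 22 (mod 281).
Scan 135·22^i mod 281 for i = 0, 1, …:
  i=0: 135   i=1: 160   i=2: 148   i=3: 165
  i=4: 258   i=5: 56
Match at i=5, j=6: a = 5·17 + 6 = 91.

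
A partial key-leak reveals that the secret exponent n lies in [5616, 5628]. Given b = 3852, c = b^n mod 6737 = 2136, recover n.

Compute 3852^5616 mod 6737 = 6054, then multiply by 3852 repeatedly:
  3852^5616=6054  3852^5617=3251  3852^5618=5506  3852^5619=1036  3852^5620=2368
  3852^5621=6375  3852^5622=135  3852^5623=1271  3852^5624=4830  3852^5625=4303
  3852^5626=2136
Found 2136 at exponent 5626.

5626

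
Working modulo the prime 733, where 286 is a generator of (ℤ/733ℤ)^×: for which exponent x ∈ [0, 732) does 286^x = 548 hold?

Baby-step giant-step with m = ceil(sqrt(732)) = 28.
Baby table (286^j mod 733 for j=0..27):
  0:1  1:286  2:433  3:694  4:574  5:705  6:55  7:337
  8:359  9:54  10:51  11:659  12:93  13:210  14:687  15:38
  16:606  17:328  18:717  19:555  20:402  21:624  22:345  23:448
  24:586  25:472  26:120  27:602
Giant step factor: 286^(-28) ≡ 680 (mod 733).
Scan 548·680^i mod 733 for i = 0, 1, …:
  i=0: 548   i=1: 276   i=2: 32   i=3: 503
  i=4: 462   i=5: 436   i=6: 348   i=7: 614
  i=8: 443   i=9: 710   i=10: 486   i=11: 630
  i=12: 328
Match at i=12, j=17: x = 12·28 + 17 = 353.

353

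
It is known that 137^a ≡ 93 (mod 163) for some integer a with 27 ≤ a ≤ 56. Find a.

Compute 137^27 mod 163 = 105, then multiply by 137 repeatedly:
  137^27=105  137^28=41  137^29=75  137^30=6  137^31=7
  137^32=144  137^33=5  137^34=33  137^35=120  137^36=140
  137^37=109  137^38=100  137^39=8  137^40=118  137^41=29
  137^42=61  137^43=44  137^44=160  137^45=78  137^46=91
  137^47=79  137^48=65  137^49=103  137^50=93
Found 93 at exponent 50.

50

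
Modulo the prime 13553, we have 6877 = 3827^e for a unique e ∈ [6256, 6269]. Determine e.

Compute 3827^6256 mod 13553 = 8423, then multiply by 3827 repeatedly:
  3827^6256=8423  3827^6257=5787  3827^6258=1247  3827^6259=1613  3827^6260=6336
  3827^6261=1555  3827^6262=1218  3827^6263=12607  3827^6264=11862  3827^6265=6877
Found 6877 at exponent 6265.

6265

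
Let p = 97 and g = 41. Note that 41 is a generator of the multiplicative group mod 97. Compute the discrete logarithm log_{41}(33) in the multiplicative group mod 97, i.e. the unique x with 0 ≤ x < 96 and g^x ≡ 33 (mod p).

12

Successive powers of 41 modulo 97:
  41^0=1  41^1=41  41^2=32  41^3=51  41^4=54  41^5=80
  41^6=79  41^7=38  41^8=6  41^9=52  41^10=95  41^11=15
  41^12=33
So 41^12 ≡ 33 (mod 97), giving x = 12.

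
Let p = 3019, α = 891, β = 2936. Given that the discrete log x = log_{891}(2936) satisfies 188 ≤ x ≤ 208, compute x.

Compute 891^188 mod 3019 = 2276, then multiply by 891 repeatedly:
  891^188=2276  891^189=2167  891^190=1656  891^191=2224  891^192=1120
  891^193=1650  891^194=2916  891^195=1816  891^196=2891  891^197=674
  891^198=2772  891^199=310  891^200=1481  891^201=268  891^202=287
  891^203=2121  891^204=2936
Found 2936 at exponent 204.

204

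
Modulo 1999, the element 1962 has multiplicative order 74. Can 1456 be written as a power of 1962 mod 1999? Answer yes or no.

1456 ∈ ⟨1962⟩ iff 1456^74 ≡ 1 (mod 1999), since |⟨1962⟩| = 74.
1456^74 mod 1999 = 1.
Since 1 = 1, 1456 lies in the subgroup.

yes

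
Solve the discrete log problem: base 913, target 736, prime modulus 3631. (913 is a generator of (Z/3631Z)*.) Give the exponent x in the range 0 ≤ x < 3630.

Baby-step giant-step with m = ceil(sqrt(3630)) = 61.
Baby table (913^j mod 3631 for j=0..60):
  0:1  1:913  2:2070  3:1790  4:320  5:1680  6:1558  7:2733
  8:732  9:212  10:1113  11:3120  12:1856  13:2482  14:322  15:3506
  16:2067  17:2682  18:1372  19:3572  20:598  21:1324  22:3320  23:2906
  24:2548  25:2484  26:2148  27:384  28:2016  29:3322  30:1101  31:3057
  32:2433  33:2788  34:113  35:1501  36:1526  37:2565  38:3481  39:1028
  40:1766  41:194  42:2834  43:2170  44:2315  45:353  46:2761  47:879
  48:76  49:399  50:1187  51:1693  52:2534  53:595  54:2216  55:741
  56:1167  57:1588  58:1075  59:1105  60:3078
Giant step factor: 913^(-61) ≡ 3046 (mod 3631).
Scan 736·3046^i mod 3631 for i = 0, 1, …:
  i=0: 736   i=1: 1529   i=2: 2392   i=3: 2246
  i=4: 512   i=5: 1853   i=6: 1664   i=7: 3299
  i=8: 1777   i=9: 2552     …   i=17: 1386
  i=18: 2534
Match at i=18, j=52: x = 18·61 + 52 = 1150.

1150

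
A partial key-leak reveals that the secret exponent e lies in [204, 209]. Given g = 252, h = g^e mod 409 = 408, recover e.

204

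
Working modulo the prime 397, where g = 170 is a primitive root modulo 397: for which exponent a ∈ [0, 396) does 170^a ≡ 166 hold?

57

Baby-step giant-step with m = ceil(sqrt(396)) = 20.
Baby table (170^j mod 397 for j=0..19):
  0:1  1:170  2:316  3:125  4:209  5:197  6:142  7:320
  8:11  9:282  10:300  11:184  12:314  13:182  14:371  15:344
  16:121  17:323  18:124  19:39
Giant step factor: 170^(-20) ≡ 10 (mod 397).
Scan 166·10^i mod 397 for i = 0, 1, …:
  i=0: 166   i=1: 72   i=2: 323
Match at i=2, j=17: a = 2·20 + 17 = 57.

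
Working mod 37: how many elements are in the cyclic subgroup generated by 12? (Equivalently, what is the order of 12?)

The order of 12 must divide p − 1 = 36 = 2^2 · 3^2.
Divisors: 1, 2, 3, 4, 6, 9, 12, 18, 36.
Check each in increasing order: 12^1 ≡ 12;  12^2 ≡ 33;  12^3 ≡ 26;  12^4 ≡ 16;  12^6 ≡ 10;  12^9 ≡ 1.
Smallest exponent giving 1 is 9.

9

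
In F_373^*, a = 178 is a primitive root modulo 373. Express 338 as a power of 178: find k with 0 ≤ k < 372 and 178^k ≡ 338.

119

Baby-step giant-step with m = ceil(sqrt(372)) = 20.
Baby table (178^j mod 373 for j=0..19):
  0:1  1:178  2:352  3:365  4:68  5:168  6:64  7:202
  8:148  9:234  10:249  11:308  12:366  13:246  14:147  15:56
  16:270  17:316  18:298  19:78
Giant step factor: 178^(-20) ≡ 9 (mod 373).
Scan 338·9^i mod 373 for i = 0, 1, …:
  i=0: 338   i=1: 58   i=2: 149   i=3: 222
  i=4: 133   i=5: 78
Match at i=5, j=19: k = 5·20 + 19 = 119.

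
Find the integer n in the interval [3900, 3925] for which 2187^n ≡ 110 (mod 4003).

3922

Compute 2187^3900 mod 4003 = 1197, then multiply by 2187 repeatedly:
  2187^3900=1197  2187^3901=3880  2187^3902=3203  2187^3903=3714  2187^3904=431
  2187^3905=1892  2187^3906=2705  2187^3907=3404  2187^3908=2971  2187^3909=708
  2187^3910=3238  2187^3911=199  2187^3912=2889  2187^3913=1509  2187^3914=1711
  2187^3915=3155  2187^3916=2816  2187^3917=1978  2187^3918=2646  2187^3919=2467
  2187^3920=3288  2187^3921=1468  2187^3922=110
Found 110 at exponent 3922.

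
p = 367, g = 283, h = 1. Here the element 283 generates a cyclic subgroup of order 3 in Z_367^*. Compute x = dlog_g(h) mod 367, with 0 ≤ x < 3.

0

Successive powers of 283 modulo 367:
  283^0=1
So 283^0 ≡ 1 (mod 367), giving x = 0.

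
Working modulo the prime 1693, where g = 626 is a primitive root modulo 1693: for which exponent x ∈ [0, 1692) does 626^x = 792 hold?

Baby-step giant-step with m = ceil(sqrt(1692)) = 42.
Baby table (626^j mod 1693 for j=0..41):
  0:1  1:626  2:793  3:369  4:746  5:1421  6:721  7:1008
  8:1212  9:248  10:1185  11:276  12:90  13:471  14:264  15:1043
  16:1113  17:915  18:556  19:991  20:728  21:311  22:1684  23:1138
  24:1328  25:65  26:58  27:755  28:283  29:1086  30:943  31:1154
  32:1186  33:902  34:883  35:840  36:1010  37:771  38:141  39:230
  40:75  41:1239
Giant step factor: 626^(-42) ≡ 177 (mod 1693).
Scan 792·177^i mod 1693 for i = 0, 1, …:
  i=0: 792   i=1: 1358   i=2: 1653   i=3: 1385
  i=4: 1353   i=5: 768   i=6: 496   i=7: 1449
  i=8: 830   i=9: 1312   i=10: 283
Match at i=10, j=28: x = 10·42 + 28 = 448.

448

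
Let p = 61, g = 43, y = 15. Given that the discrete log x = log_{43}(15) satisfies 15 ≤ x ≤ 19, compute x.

16

Compute 43^15 mod 61 = 50, then multiply by 43 repeatedly:
  43^15=50  43^16=15
Found 15 at exponent 16.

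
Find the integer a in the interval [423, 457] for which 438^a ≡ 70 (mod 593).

450

Compute 438^423 mod 593 = 243, then multiply by 438 repeatedly:
  438^423=243  438^424=287  438^425=583  438^426=364  438^427=508
  438^428=129  438^429=167  438^430=207  438^431=530  438^432=277
  438^433=354  438^434=279  438^435=44  438^436=296  438^437=374
  438^438=144  438^439=214  438^440=38  438^441=40  438^442=323
  438^443=340  438^444=77  438^445=518  438^446=358  438^447=252
  438^448=78  438^449=363  438^450=70
Found 70 at exponent 450.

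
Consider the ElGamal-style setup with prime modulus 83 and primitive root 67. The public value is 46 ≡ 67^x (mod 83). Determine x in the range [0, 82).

Baby-step giant-step with m = ceil(sqrt(82)) = 10.
Baby table (67^j mod 83 for j=0..9):
  0:1  1:67  2:7  3:54  4:49  5:46  6:11  7:73
  8:77  9:13
Giant step factor: 67^(-10) ≡ 81 (mod 83).
Scan 46·81^i mod 83 for i = 0, 1, …:
  i=0: 46
Match at i=0, j=5: x = 0·10 + 5 = 5.

5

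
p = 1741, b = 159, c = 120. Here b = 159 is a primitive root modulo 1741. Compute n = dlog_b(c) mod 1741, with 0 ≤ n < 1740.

1227

Baby-step giant-step with m = ceil(sqrt(1740)) = 42.
Baby table (159^j mod 1741 for j=0..41):
  0:1  1:159  2:907  3:1451  4:897  5:1602  6:532  7:1020
  8:267  9:669  10:170  11:915  12:982  13:1189  14:1023  15:744
  16:1649  17:1041  18:124  19:565  20:1044  21:601  22:1545  23:174
  24:1551  25:1128  26:29  27:1129  28:188  29:295  30:1639  31:1192
  32:1500  33:1724  34:779  35:250  36:1448  37:420  38:622  39:1402
  40:70  41:684
Giant step factor: 159^(-42) ≡ 909 (mod 1741).
Scan 120·909^i mod 1741 for i = 0, 1, …:
  i=0: 120   i=1: 1138   i=2: 288   i=3: 642
  i=4: 343   i=5: 148   i=6: 475   i=7: 7
  i=8: 1140   i=9: 365     …   i=28: 1374
  i=29: 669
Match at i=29, j=9: n = 29·42 + 9 = 1227.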